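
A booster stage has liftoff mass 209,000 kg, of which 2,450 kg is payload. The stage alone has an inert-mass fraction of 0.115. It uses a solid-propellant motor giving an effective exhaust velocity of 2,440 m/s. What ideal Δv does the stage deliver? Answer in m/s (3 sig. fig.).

Δv ≈ 5070 m/s

Stage wet mass = m₀ − payload = 209,000 − 2,450 = 206,550 kg.
Stage dry mass = ε × stage wet mass = 0.115 × 206,550 = 23,753.3 kg.
Burnout mass m_f = stage dry + payload = 23,753.3 + 2,450 = 26,203.3 kg.
From the ideal rocket equation, Δv = v_e · ln(209,000/26,203.3) = 2440.0 × ln(7.976) = 2440.0 × 2.0764 ≈ 5067 m/s.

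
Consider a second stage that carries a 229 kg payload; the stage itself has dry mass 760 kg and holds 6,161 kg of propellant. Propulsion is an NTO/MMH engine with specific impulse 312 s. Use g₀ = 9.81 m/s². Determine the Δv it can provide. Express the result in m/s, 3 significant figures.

Δv ≈ 6050 m/s

v_e = Isp · g₀ = 312 × 9.81 = 3060.7 m/s.
m₀ = payload + dry + propellant = 229 + 760 + 6,161 = 7,150 kg.
m_f = payload + dry = 229 + 760 = 989 kg.
Δv = v_e · ln(m₀/m_f) = 3060.7 × ln(7.23) = 3060.7 × 1.9782 ≈ 6054.6 m/s.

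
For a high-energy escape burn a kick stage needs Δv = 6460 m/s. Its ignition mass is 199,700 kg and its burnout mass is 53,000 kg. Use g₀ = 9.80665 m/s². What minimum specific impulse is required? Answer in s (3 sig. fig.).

ln(m₀/m_f) = ln(199700/53000) = ln(3.768) = 1.3265.
Rocket equation: v_e = Δv / ln(m₀/m_f) = 6460 / 1.3265 = 4869.9 m/s.
Isp = v_e / g₀ = 4869.9 / 9.80665 = 496.6 s.

Isp ≈ 497 s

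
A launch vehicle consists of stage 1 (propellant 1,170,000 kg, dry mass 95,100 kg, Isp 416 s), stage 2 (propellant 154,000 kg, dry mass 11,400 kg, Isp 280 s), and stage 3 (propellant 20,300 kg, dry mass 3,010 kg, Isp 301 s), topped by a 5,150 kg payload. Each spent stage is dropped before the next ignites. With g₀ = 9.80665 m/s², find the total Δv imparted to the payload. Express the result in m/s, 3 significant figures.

Ignition mass of stage 1 = 1,170,000+95,100 + 154,000+11,400 + 20,300+3,010 + 5,150 = 1,458,960 kg.
Stage 1: m₀ = 1,458,960 kg, m_f = 1,458,960 − 1,170,000 = 288,960 kg; Δv = 416×9.80665×ln(5.049) = 4079.6×1.6192 ≈ 6606 m/s.
Stage 2: m₀ = 193,860 kg, m_f = 193,860 − 154,000 = 39,860 kg; Δv = 280×9.80665×ln(4.864) = 2745.9×1.5818 ≈ 4343 m/s.
Stage 3: m₀ = 28,460 kg, m_f = 28,460 − 20,300 = 8,160 kg; Δv = 301×9.80665×ln(3.488) = 2951.8×1.2493 ≈ 3688 m/s.
Total Δv = 6606 + 4343 + 3688 = 14637 m/s.

Δv ≈ 14600 m/s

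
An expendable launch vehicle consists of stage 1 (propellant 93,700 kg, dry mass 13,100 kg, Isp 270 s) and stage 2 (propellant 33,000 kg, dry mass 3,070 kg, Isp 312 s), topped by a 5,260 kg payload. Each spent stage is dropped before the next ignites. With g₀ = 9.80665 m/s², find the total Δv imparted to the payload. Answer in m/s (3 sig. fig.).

Δv ≈ 7550 m/s

Ignition mass of stage 1 = 93,700+13,100 + 33,000+3,070 + 5,260 = 148,130 kg.
Stage 1: m₀ = 148,130 kg, m_f = 148,130 − 93,700 = 54,430 kg; Δv = 270×9.80665×ln(2.721) = 2647.8×1.0012 ≈ 2651 m/s.
Stage 2: m₀ = 41,330 kg, m_f = 41,330 − 33,000 = 8,330 kg; Δv = 312×9.80665×ln(4.962) = 3059.7×1.6017 ≈ 4901 m/s.
Total Δv = 2651 + 4901 = 7552 m/s.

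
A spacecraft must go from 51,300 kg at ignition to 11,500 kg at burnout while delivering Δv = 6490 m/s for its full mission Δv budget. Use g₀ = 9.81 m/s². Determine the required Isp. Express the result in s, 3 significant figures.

ln(m₀/m_f) = ln(51300/11500) = ln(4.461) = 1.4953.
From the ideal rocket equation, v_e = Δv / ln(m₀/m_f) = 6490 / 1.4953 = 4340.1 m/s.
Isp = v_e / g₀ = 4340.1 / 9.81 = 442.4 s.

Isp ≈ 442 s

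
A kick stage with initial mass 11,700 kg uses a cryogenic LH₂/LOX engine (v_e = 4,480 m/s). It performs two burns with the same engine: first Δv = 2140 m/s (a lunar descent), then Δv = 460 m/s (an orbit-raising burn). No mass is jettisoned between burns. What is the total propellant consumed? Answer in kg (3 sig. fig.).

After the first burn: m = 11700 × exp(−2140/4480.0) = 11700 × 0.62022 = 7,256.57 kg.
After the second burn: m = 7,256.57 × exp(−460/4480.0) = 7,256.57 × 0.90242 = 6,548.47 kg.
Total propellant = m₀ − m_final = 11700 − 6,548.47 = 5,151.53 kg.

total propellant consumed ≈ 5150 kg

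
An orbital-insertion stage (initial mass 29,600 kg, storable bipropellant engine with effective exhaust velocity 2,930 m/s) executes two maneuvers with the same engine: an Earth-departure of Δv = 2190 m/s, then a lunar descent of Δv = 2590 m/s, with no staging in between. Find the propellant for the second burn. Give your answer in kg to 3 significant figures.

propellant for the second burn ≈ 8230 kg

After the first burn: m = 29600 × exp(−2190/2930.0) = 29600 × 0.47358 = 14,018 kg.
After the second burn: m = 14,018 × exp(−2590/2930.0) = 14,018 × 0.41314 = 5,791.4 kg.
Second-burn propellant = 14,018 − 5,791.4 = 8,226.6 kg.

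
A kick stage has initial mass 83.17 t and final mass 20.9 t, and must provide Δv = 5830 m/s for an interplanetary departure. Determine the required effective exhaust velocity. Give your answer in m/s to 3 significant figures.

ln(m₀/m_f) = ln(83170/20900) = ln(3.979) = 1.3811.
Rocket equation: v_e = Δv / ln(m₀/m_f) = 5830 / 1.3811 = 4221.2 m/s.

v_e ≈ 4220 m/s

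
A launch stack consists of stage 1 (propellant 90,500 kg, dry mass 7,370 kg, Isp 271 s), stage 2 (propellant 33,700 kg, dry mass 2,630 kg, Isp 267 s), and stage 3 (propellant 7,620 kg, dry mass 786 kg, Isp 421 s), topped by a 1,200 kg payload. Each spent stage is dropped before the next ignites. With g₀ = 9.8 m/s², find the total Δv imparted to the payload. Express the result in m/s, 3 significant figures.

Δv ≈ 12600 m/s

Ignition mass of stage 1 = 90,500+7,370 + 33,700+2,630 + 7,620+786 + 1,200 = 143,806 kg.
Stage 1: m₀ = 143,806 kg, m_f = 143,806 − 90,500 = 53,306 kg; Δv = 271×9.8×ln(2.698) = 2655.8×0.9924 ≈ 2636 m/s.
Stage 2: m₀ = 45,936 kg, m_f = 45,936 − 33,700 = 12,236 kg; Δv = 267×9.8×ln(3.754) = 2616.6×1.3229 ≈ 3461 m/s.
Stage 3: m₀ = 9,606 kg, m_f = 9,606 − 7,620 = 1,986 kg; Δv = 421×9.8×ln(4.837) = 4125.8×1.5763 ≈ 6503 m/s.
Total Δv = 2636 + 3461 + 6503 = 12600 m/s.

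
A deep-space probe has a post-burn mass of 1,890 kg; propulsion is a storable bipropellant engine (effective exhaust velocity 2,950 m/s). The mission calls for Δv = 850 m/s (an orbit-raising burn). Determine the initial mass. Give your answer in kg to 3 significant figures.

initial mass ≈ 2520 kg

m₀/m_f = exp(Δv / v_e) = exp(850 / 2950.0) = exp(0.2881) = 1.3339.
m₀ = m_f × 1.3339 = 1,890 × 1.3339 = 2,521.07 kg.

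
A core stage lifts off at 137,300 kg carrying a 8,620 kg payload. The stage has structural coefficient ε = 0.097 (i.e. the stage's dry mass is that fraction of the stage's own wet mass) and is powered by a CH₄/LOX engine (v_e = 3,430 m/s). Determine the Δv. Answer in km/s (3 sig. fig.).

Δv ≈ 6.42 km/s

Stage wet mass = m₀ − payload = 137,300 − 8,620 = 128,680 kg.
Stage dry mass = ε × stage wet mass = 0.097 × 128,680 = 12,482 kg.
Burnout mass m_f = stage dry + payload = 12,482 + 8,620 = 21,102 kg.
Using Δv = v_e ln(m₀/m_f): Δv = v_e · ln(137,300/21,102) = 3430.0 × ln(6.506) = 3430.0 × 1.8728 ≈ 6424 m/s.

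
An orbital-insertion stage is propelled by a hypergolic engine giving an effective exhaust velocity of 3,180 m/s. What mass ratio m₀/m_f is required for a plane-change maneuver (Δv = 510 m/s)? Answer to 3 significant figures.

mass ratio ≈ 1.17

m₀/m_f = exp(Δv / v_e) = exp(510 / 3180.0) = exp(0.1604) = 1.1740.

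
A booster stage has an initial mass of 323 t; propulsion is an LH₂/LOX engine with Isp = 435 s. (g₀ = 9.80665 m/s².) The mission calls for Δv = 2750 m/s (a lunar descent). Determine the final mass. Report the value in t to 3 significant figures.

final mass ≈ 170 t

v_e = Isp · g₀ = 435 × 9.80665 = 4265.9 m/s.
m₀/m_f = exp(Δv / v_e) = exp(2750 / 4265.9) = exp(0.6446) = 1.9053.
m_f = m₀ / 1.9053 = 323 / 1.9053 = 169.527 t.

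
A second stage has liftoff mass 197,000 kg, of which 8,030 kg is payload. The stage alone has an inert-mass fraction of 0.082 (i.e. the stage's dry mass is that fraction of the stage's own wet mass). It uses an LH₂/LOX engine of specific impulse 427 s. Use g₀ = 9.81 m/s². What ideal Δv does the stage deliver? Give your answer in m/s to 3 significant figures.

Δv ≈ 8900 m/s

Stage wet mass = m₀ − payload = 197,000 − 8,030 = 188,970 kg.
Stage dry mass = ε × stage wet mass = 0.082 × 188,970 = 15,495.5 kg.
Burnout mass m_f = stage dry + payload = 15,495.5 + 8,030 = 23,525.5 kg.
v_e = Isp · g₀ = 427 × 9.81 = 4188.9 m/s.
By the Tsiolkovsky rocket equation, Δv = v_e · ln(197,000/23,525.5) = 4188.9 × ln(8.374) = 4188.9 × 2.1251 ≈ 8902 m/s.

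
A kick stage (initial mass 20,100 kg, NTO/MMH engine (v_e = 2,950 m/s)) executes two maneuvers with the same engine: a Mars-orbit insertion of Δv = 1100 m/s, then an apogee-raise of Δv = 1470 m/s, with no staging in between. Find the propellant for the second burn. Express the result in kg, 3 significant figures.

propellant for the second burn ≈ 5430 kg

After the first burn: m = 20100 × exp(−1100/2950.0) = 20100 × 0.68875 = 13,843.9 kg.
After the second burn: m = 13,843.9 × exp(−1470/2950.0) = 13,843.9 × 0.60756 = 8,411 kg.
Second-burn propellant = 13,843.9 − 8,411 = 5,432.9 kg.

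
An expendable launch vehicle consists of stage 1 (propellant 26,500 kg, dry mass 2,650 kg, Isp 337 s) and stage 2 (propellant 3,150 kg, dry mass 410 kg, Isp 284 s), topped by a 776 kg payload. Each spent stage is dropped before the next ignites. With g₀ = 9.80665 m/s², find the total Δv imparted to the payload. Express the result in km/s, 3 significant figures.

Ignition mass of stage 1 = 26,500+2,650 + 3,150+410 + 776 = 33,486 kg.
Stage 1: m₀ = 33,486 kg, m_f = 33,486 − 26,500 = 6,986 kg; Δv = 337×9.80665×ln(4.793) = 3304.8×1.5672 ≈ 5179 m/s.
Stage 2: m₀ = 4,336 kg, m_f = 4,336 − 3,150 = 1,186 kg; Δv = 284×9.80665×ln(3.656) = 2785.1×1.2964 ≈ 3610 m/s.
Total Δv = 5179 + 3610 = 8789 m/s.

Δv ≈ 8.79 km/s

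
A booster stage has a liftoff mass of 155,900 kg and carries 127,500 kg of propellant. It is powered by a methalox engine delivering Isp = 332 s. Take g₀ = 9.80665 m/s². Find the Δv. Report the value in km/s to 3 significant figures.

Δv ≈ 5.54 km/s

v_e = Isp · g₀ = 332 × 9.80665 = 3255.8 m/s.
m_f = m₀ − m_prop = 155,900 − 127,500 = 28,400 kg.
Rocket equation: Δv = v_e · ln(m₀/m_f) = 3255.8 × ln(5.489) = 3255.8 × 1.7028 ≈ 5544.1 m/s.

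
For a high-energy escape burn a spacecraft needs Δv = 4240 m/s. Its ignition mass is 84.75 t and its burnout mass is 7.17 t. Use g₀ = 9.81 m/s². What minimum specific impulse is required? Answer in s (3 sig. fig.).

Isp ≈ 175 s

ln(m₀/m_f) = ln(84750/7170) = ln(11.82) = 2.4698.
v_e = Δv / ln(m₀/m_f) = 4240 / 2.4698 = 1716.7 m/s.
Isp = v_e / g₀ = 1716.7 / 9.81 = 175.0 s.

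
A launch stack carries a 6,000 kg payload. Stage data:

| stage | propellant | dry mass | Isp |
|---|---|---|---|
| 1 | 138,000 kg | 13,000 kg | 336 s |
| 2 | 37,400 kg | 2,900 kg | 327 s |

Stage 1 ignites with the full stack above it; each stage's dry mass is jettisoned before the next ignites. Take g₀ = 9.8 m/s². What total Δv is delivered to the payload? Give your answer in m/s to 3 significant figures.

Δv ≈ 9240 m/s

Ignition mass of stage 1 = 138,000+13,000 + 37,400+2,900 + 6,000 = 197,300 kg.
Stage 1: m₀ = 197,300 kg, m_f = 197,300 − 138,000 = 59,300 kg; Δv = 336×9.8×ln(3.327) = 3292.8×1.2021 ≈ 3958 m/s.
Stage 2: m₀ = 46,300 kg, m_f = 46,300 − 37,400 = 8,900 kg; Δv = 327×9.8×ln(5.202) = 3204.6×1.6491 ≈ 5285 m/s.
Total Δv = 3958 + 5285 = 9243 m/s.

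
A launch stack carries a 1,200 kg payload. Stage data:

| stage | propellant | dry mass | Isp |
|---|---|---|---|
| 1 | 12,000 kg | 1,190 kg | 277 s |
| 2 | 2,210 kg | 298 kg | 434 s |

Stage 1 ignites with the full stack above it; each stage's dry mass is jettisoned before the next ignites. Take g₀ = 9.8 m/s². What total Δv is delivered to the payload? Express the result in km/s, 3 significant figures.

Ignition mass of stage 1 = 12,000+1,190 + 2,210+298 + 1,200 = 16,898 kg.
Stage 1: m₀ = 16,898 kg, m_f = 16,898 − 12,000 = 4,898 kg; Δv = 277×9.8×ln(3.45) = 2714.6×1.2384 ≈ 3362 m/s.
Stage 2: m₀ = 3,708 kg, m_f = 3,708 − 2,210 = 1,498 kg; Δv = 434×9.8×ln(2.475) = 4253.2×0.9064 ≈ 3855 m/s.
Total Δv = 3362 + 3855 = 7217 m/s.

Δv ≈ 7.22 km/s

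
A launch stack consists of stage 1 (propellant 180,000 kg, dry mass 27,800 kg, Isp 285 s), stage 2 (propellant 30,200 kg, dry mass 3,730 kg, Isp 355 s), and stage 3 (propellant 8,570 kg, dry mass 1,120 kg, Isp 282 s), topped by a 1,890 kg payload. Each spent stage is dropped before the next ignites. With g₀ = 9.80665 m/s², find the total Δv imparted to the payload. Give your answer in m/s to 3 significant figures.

Δv ≈ 11000 m/s

Ignition mass of stage 1 = 180,000+27,800 + 30,200+3,730 + 8,570+1,120 + 1,890 = 253,310 kg.
Stage 1: m₀ = 253,310 kg, m_f = 253,310 − 180,000 = 73,310 kg; Δv = 285×9.80665×ln(3.455) = 2794.9×1.2399 ≈ 3465 m/s.
Stage 2: m₀ = 45,510 kg, m_f = 45,510 − 30,200 = 15,310 kg; Δv = 355×9.80665×ln(2.973) = 3481.4×1.0894 ≈ 3793 m/s.
Stage 3: m₀ = 11,580 kg, m_f = 11,580 − 8,570 = 3,010 kg; Δv = 282×9.80665×ln(3.847) = 2765.5×1.3473 ≈ 3726 m/s.
Total Δv = 3465 + 3793 + 3726 = 10984 m/s.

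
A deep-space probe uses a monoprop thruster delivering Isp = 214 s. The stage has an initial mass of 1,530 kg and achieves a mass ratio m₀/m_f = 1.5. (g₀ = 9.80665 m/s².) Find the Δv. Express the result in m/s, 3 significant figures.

Δv ≈ 851 m/s

v_e = Isp · g₀ = 214 × 9.80665 = 2098.6 m/s.
Δv = v_e · ln(1.5) = 2098.6 × 0.4055 ≈ 850.9 m/s.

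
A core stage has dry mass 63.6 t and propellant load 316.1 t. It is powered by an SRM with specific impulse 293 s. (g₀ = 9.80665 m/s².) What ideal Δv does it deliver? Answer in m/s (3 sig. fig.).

Δv ≈ 5130 m/s

v_e = Isp · g₀ = 293 × 9.80665 = 2873.3 m/s.
m₀ = m_dry + m_prop = 63.6 + 316.1 = 379.7 t.
By the Tsiolkovsky rocket equation, Δv = v_e · ln(m₀/m_f) = 2873.3 × ln(5.97) = 2873.3 × 1.7868 ≈ 5134.0 m/s.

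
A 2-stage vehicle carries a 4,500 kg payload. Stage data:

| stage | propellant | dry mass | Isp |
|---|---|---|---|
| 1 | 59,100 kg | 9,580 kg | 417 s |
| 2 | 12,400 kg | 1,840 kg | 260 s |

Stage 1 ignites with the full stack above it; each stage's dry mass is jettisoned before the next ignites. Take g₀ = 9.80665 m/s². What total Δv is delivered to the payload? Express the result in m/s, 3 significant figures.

Ignition mass of stage 1 = 59,100+9,580 + 12,400+1,840 + 4,500 = 87,420 kg.
Stage 1: m₀ = 87,420 kg, m_f = 87,420 − 59,100 = 28,320 kg; Δv = 417×9.80665×ln(3.087) = 4089.4×1.1272 ≈ 4609 m/s.
Stage 2: m₀ = 18,740 kg, m_f = 18,740 − 12,400 = 6,340 kg; Δv = 260×9.80665×ln(2.956) = 2549.7×1.0838 ≈ 2763 m/s.
Total Δv = 4609 + 2763 = 7372 m/s.

Δv ≈ 7370 m/s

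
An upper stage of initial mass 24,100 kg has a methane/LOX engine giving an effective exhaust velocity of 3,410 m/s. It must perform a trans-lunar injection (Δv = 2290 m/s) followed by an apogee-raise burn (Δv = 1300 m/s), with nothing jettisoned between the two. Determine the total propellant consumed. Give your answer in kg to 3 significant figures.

After the first burn: m = 24100 × exp(−2290/3410.0) = 24100 × 0.51091 = 12,312.9 kg.
After the second burn: m = 12,312.9 × exp(−1300/3410.0) = 12,312.9 × 0.68302 = 8,409.96 kg.
Total propellant = m₀ − m_final = 24100 − 8,409.96 = 15,690.04 kg.

total propellant consumed ≈ 15700 kg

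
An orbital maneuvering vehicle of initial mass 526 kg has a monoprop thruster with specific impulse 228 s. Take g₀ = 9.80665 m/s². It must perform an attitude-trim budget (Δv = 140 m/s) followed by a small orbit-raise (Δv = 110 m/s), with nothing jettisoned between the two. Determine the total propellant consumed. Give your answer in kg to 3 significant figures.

v_e = Isp · g₀ = 228 × 9.80665 = 2235.9 m/s.
After the first burn: m = 526 × exp(−140/2235.9) = 526 × 0.93931 = 494.077 kg.
After the second burn: m = 494.077 × exp(−110/2235.9) = 494.077 × 0.95199 = 470.356 kg.
Total propellant = m₀ − m_final = 526 − 470.356 = 55.644 kg.

total propellant consumed ≈ 55.6 kg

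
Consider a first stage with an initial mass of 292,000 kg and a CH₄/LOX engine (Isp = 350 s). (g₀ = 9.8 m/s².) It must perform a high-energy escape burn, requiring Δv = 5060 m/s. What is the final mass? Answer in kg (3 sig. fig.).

v_e = Isp · g₀ = 350 × 9.8 = 3430.0 m/s.
By the Tsiolkovsky rocket equation, m₀/m_f = exp(Δv / v_e) = exp(5060 / 3430.0) = exp(1.4752) = 4.3720.
m_f = m₀ / 4.3720 = 292,000 / 4.3720 = 66,788.7 kg.

final mass ≈ 66800 kg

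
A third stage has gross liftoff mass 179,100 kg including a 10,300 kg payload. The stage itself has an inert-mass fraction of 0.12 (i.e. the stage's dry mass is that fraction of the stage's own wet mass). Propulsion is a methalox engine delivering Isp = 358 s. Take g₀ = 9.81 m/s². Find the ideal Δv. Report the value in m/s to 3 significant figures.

Stage wet mass = m₀ − payload = 179,100 − 10,300 = 168,800 kg.
Stage dry mass = ε × stage wet mass = 0.12 × 168,800 = 20,256 kg.
Burnout mass m_f = stage dry + payload = 20,256 + 10,300 = 30,556 kg.
v_e = Isp · g₀ = 358 × 9.81 = 3512.0 m/s.
Using Δv = v_e ln(m₀/m_f): Δv = v_e · ln(179,100/30,556) = 3512.0 × ln(5.861) = 3512.0 × 1.7684 ≈ 6211 m/s.

Δv ≈ 6210 m/s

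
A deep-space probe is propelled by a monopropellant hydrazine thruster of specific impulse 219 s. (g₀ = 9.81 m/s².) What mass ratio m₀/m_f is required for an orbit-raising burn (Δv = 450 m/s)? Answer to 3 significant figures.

v_e = Isp · g₀ = 219 × 9.81 = 2148.4 m/s.
Rocket equation: m₀/m_f = exp(Δv / v_e) = exp(450 / 2148.4) = exp(0.2095) = 1.2330.

mass ratio ≈ 1.23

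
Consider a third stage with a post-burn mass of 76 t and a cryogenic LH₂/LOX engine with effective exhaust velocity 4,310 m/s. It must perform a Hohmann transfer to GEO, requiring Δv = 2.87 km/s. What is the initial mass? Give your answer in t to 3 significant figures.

Rocket equation: m₀/m_f = exp(Δv / v_e) = exp(2870 / 4310.0) = exp(0.6659) = 1.9462.
m₀ = m_f × 1.9462 = 76 × 1.9462 = 147.911 t.

initial mass ≈ 148 t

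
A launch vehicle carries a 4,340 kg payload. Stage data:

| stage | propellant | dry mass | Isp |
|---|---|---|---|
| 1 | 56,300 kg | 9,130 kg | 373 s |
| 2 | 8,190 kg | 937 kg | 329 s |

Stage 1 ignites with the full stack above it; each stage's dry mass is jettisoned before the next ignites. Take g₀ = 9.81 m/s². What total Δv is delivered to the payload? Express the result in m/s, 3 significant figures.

Ignition mass of stage 1 = 56,300+9,130 + 8,190+937 + 4,340 = 78,897 kg.
Stage 1: m₀ = 78,897 kg, m_f = 78,897 − 56,300 = 22,597 kg; Δv = 373×9.81×ln(3.491) = 3659.1×1.2503 ≈ 4575 m/s.
Stage 2: m₀ = 13,467 kg, m_f = 13,467 − 8,190 = 5,277 kg; Δv = 329×9.81×ln(2.552) = 3227.5×0.9369 ≈ 3024 m/s.
Total Δv = 4575 + 3024 = 7599 m/s.

Δv ≈ 7600 m/s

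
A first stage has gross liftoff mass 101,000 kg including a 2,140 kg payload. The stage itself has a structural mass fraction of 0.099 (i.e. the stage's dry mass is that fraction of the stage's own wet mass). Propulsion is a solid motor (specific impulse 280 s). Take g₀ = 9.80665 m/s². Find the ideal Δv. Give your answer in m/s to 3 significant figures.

Δv ≈ 5870 m/s

Stage wet mass = m₀ − payload = 101,000 − 2,140 = 98,860 kg.
Stage dry mass = ε × stage wet mass = 0.099 × 98,860 = 9,787.14 kg.
Burnout mass m_f = stage dry + payload = 9,787.14 + 2,140 = 11,927.14 kg.
v_e = Isp · g₀ = 280 × 9.80665 = 2745.9 m/s.
From the ideal rocket equation, Δv = v_e · ln(101,000/11,927.14) = 2745.9 × ln(8.468) = 2745.9 × 2.1363 ≈ 5866 m/s.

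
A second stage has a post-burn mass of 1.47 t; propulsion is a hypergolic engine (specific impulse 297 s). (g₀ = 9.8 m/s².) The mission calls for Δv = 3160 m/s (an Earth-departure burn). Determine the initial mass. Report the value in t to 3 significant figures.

initial mass ≈ 4.35 t

v_e = Isp · g₀ = 297 × 9.8 = 2910.6 m/s.
From the ideal rocket equation, m₀/m_f = exp(Δv / v_e) = exp(3160 / 2910.6) = exp(1.0857) = 2.9615.
m₀ = m_f × 2.9615 = 1.47 × 2.9615 = 4.35341 t.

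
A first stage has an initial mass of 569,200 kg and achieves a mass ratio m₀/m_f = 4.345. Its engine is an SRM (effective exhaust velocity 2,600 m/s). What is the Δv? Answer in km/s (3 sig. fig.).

From the ideal rocket equation, Δv = v_e · ln(4.345) = 2600.0 × 1.4690 ≈ 3819.5 m/s.

Δv ≈ 3.82 km/s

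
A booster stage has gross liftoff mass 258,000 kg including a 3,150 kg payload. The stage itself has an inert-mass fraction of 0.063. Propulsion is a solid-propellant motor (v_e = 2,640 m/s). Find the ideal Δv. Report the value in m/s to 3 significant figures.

Stage wet mass = m₀ − payload = 258,000 − 3,150 = 254,850 kg.
Stage dry mass = ε × stage wet mass = 0.063 × 254,850 = 16,055.6 kg.
Burnout mass m_f = stage dry + payload = 16,055.6 + 3,150 = 19,205.6 kg.
Δv = v_e · ln(258,000/19,205.6) = 2640.0 × ln(13.43) = 2640.0 × 2.5978 ≈ 6858 m/s.

Δv ≈ 6860 m/s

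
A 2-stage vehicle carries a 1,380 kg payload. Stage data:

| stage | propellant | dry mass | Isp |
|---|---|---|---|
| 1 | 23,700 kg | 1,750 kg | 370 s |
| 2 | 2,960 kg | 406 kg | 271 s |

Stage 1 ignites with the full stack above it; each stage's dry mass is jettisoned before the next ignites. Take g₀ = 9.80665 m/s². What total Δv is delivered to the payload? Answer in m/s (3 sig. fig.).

Ignition mass of stage 1 = 23,700+1,750 + 2,960+406 + 1,380 = 30,196 kg.
Stage 1: m₀ = 30,196 kg, m_f = 30,196 − 23,700 = 6,496 kg; Δv = 370×9.80665×ln(4.648) = 3628.5×1.5365 ≈ 5575 m/s.
Stage 2: m₀ = 4,746 kg, m_f = 4,746 − 2,960 = 1,786 kg; Δv = 271×9.80665×ln(2.657) = 2657.6×0.9773 ≈ 2597 m/s.
Total Δv = 5575 + 2597 = 8172 m/s.

Δv ≈ 8170 m/s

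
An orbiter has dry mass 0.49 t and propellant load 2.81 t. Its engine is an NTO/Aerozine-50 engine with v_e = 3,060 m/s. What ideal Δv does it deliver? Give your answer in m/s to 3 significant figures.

m₀ = m_dry + m_prop = 0.49 + 2.81 = 3.3 t.
Δv = v_e · ln(m₀/m_f) = 3060.0 × ln(6.735) = 3060.0 × 1.9073 ≈ 5836.3 m/s.

Δv ≈ 5840 m/s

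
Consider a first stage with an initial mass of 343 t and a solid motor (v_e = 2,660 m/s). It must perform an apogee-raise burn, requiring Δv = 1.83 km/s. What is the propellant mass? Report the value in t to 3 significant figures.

By the Tsiolkovsky rocket equation, m₀/m_f = exp(Δv / v_e) = exp(1830 / 2660.0) = exp(0.6880) = 1.9897.
m_f = 343 / 1.9897 = 172.388 t, so propellant = m₀ − m_f = 343 − 172.388 = 170.612 t.

propellant mass ≈ 171 t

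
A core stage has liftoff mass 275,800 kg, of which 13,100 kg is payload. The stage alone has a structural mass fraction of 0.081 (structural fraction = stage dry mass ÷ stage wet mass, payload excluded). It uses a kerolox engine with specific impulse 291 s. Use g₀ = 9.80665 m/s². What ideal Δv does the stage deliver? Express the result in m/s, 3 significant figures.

Δv ≈ 5940 m/s

Stage wet mass = m₀ − payload = 275,800 − 13,100 = 262,700 kg.
Stage dry mass = ε × stage wet mass = 0.081 × 262,700 = 21,278.7 kg.
Burnout mass m_f = stage dry + payload = 21,278.7 + 13,100 = 34,378.7 kg.
v_e = Isp · g₀ = 291 × 9.80665 = 2853.7 m/s.
By the Tsiolkovsky rocket equation, Δv = v_e · ln(275,800/34,378.7) = 2853.7 × ln(8.022) = 2853.7 × 2.0822 ≈ 5942 m/s.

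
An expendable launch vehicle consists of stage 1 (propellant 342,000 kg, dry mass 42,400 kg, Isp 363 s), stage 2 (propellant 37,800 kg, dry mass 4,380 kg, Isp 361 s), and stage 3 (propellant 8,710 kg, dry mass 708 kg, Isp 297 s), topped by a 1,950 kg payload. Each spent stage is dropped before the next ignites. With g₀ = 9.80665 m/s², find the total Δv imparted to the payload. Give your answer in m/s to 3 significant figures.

Δv ≈ 14000 m/s

Ignition mass of stage 1 = 342,000+42,400 + 37,800+4,380 + 8,710+708 + 1,950 = 437,948 kg.
Stage 1: m₀ = 437,948 kg, m_f = 437,948 − 342,000 = 95,948 kg; Δv = 363×9.80665×ln(4.564) = 3559.8×1.5183 ≈ 5405 m/s.
Stage 2: m₀ = 53,548 kg, m_f = 53,548 − 37,800 = 15,748 kg; Δv = 361×9.80665×ln(3.4) = 3540.2×1.2239 ≈ 4333 m/s.
Stage 3: m₀ = 11,368 kg, m_f = 11,368 − 8,710 = 2,658 kg; Δv = 297×9.80665×ln(4.277) = 2912.6×1.4532 ≈ 4233 m/s.
Total Δv = 5405 + 4333 + 4233 = 13971 m/s.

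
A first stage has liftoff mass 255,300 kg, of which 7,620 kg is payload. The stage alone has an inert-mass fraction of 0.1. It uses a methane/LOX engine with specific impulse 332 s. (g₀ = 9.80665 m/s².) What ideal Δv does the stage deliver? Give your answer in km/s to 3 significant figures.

Stage wet mass = m₀ − payload = 255,300 − 7,620 = 247,680 kg.
Stage dry mass = ε × stage wet mass = 0.1 × 247,680 = 24,768 kg.
Burnout mass m_f = stage dry + payload = 24,768 + 7,620 = 32,388 kg.
v_e = Isp · g₀ = 332 × 9.80665 = 3255.8 m/s.
Δv = v_e · ln(255,300/32,388) = 3255.8 × ln(7.883) = 3255.8 × 2.0647 ≈ 6722 m/s.

Δv ≈ 6.72 km/s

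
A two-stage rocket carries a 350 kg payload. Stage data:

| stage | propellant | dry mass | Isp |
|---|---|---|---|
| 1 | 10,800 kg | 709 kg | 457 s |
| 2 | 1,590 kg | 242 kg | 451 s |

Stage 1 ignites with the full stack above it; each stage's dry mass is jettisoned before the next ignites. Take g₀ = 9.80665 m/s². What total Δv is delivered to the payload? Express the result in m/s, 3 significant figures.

Ignition mass of stage 1 = 10,800+709 + 1,590+242 + 350 = 13,691 kg.
Stage 1: m₀ = 13,691 kg, m_f = 13,691 − 10,800 = 2,891 kg; Δv = 457×9.80665×ln(4.736) = 4481.6×1.5551 ≈ 6970 m/s.
Stage 2: m₀ = 2,182 kg, m_f = 2,182 − 1,590 = 592 kg; Δv = 451×9.80665×ln(3.686) = 4422.8×1.3045 ≈ 5769 m/s.
Total Δv = 6970 + 5769 = 12739 m/s.

Δv ≈ 12700 m/s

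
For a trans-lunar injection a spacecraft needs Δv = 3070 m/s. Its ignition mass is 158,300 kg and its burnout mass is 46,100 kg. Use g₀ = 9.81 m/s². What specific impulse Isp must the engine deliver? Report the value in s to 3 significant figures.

Isp ≈ 254 s

ln(m₀/m_f) = ln(158300/46100) = ln(3.434) = 1.2337.
From the ideal rocket equation, v_e = Δv / ln(m₀/m_f) = 3070 / 1.2337 = 2488.5 m/s.
Isp = v_e / g₀ = 2488.5 / 9.81 = 253.7 s.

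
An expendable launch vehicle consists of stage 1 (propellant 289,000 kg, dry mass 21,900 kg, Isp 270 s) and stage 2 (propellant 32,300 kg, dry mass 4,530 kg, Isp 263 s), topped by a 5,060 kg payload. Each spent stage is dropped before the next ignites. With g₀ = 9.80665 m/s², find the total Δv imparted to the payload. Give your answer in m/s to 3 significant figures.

Ignition mass of stage 1 = 289,000+21,900 + 32,300+4,530 + 5,060 = 352,790 kg.
Stage 1: m₀ = 352,790 kg, m_f = 352,790 − 289,000 = 63,790 kg; Δv = 270×9.80665×ln(5.53) = 2647.8×1.7103 ≈ 4528 m/s.
Stage 2: m₀ = 41,890 kg, m_f = 41,890 − 32,300 = 9,590 kg; Δv = 263×9.80665×ln(4.368) = 2579.1×1.4743 ≈ 3803 m/s.
Total Δv = 4528 + 3803 = 8331 m/s.

Δv ≈ 8330 m/s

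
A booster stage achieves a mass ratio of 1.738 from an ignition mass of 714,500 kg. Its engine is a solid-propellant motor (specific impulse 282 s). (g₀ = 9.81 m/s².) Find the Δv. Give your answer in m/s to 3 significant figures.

v_e = Isp · g₀ = 282 × 9.81 = 2766.4 m/s.
Using Δv = v_e ln(m₀/m_f): Δv = v_e · ln(1.738) = 2766.4 × 0.5527 ≈ 1529.1 m/s.

Δv ≈ 1530 m/s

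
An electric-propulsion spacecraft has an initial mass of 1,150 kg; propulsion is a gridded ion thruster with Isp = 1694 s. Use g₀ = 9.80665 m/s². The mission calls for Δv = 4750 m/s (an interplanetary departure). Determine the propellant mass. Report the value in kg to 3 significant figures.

propellant mass ≈ 286 kg

v_e = Isp · g₀ = 1694 × 9.80665 = 16612.5 m/s.
From the ideal rocket equation, m₀/m_f = exp(Δv / v_e) = exp(4750 / 16612.5) = exp(0.2859) = 1.3310.
m_f = 1,150 / 1.3310 = 864.012 kg, so propellant = m₀ − m_f = 1,150 − 864.012 = 285.988 kg.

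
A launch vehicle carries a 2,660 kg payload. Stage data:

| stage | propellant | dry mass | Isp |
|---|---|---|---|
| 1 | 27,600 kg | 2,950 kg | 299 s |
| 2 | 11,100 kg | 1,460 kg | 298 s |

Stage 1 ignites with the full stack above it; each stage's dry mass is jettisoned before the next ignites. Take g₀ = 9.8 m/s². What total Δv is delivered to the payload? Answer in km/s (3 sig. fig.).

Ignition mass of stage 1 = 27,600+2,950 + 11,100+1,460 + 2,660 = 45,770 kg.
Stage 1: m₀ = 45,770 kg, m_f = 45,770 − 27,600 = 18,170 kg; Δv = 299×9.8×ln(2.519) = 2930.2×0.9239 ≈ 2707 m/s.
Stage 2: m₀ = 15,220 kg, m_f = 15,220 − 11,100 = 4,120 kg; Δv = 298×9.8×ln(3.694) = 2920.4×1.3068 ≈ 3816 m/s.
Total Δv = 2707 + 3816 = 6523 m/s.

Δv ≈ 6.52 km/s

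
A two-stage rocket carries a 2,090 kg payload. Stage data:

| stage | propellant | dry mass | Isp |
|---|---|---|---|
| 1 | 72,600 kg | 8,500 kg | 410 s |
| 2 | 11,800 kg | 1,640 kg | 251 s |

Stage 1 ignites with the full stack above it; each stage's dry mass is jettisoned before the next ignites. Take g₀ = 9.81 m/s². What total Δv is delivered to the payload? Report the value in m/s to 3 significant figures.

Δv ≈ 9110 m/s

Ignition mass of stage 1 = 72,600+8,500 + 11,800+1,640 + 2,090 = 96,630 kg.
Stage 1: m₀ = 96,630 kg, m_f = 96,630 − 72,600 = 24,030 kg; Δv = 410×9.81×ln(4.021) = 4022.1×1.3916 ≈ 5597 m/s.
Stage 2: m₀ = 15,530 kg, m_f = 15,530 − 11,800 = 3,730 kg; Δv = 251×9.81×ln(4.164) = 2462.3×1.4264 ≈ 3512 m/s.
Total Δv = 5597 + 3512 = 9109 m/s.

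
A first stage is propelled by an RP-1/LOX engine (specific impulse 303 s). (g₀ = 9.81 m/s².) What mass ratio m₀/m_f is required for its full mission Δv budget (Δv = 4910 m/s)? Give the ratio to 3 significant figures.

v_e = Isp · g₀ = 303 × 9.81 = 2972.4 m/s.
Using Δv = v_e ln(m₀/m_f): m₀/m_f = exp(Δv / v_e) = exp(4910 / 2972.4) = exp(1.6518) = 5.2166.

mass ratio ≈ 5.22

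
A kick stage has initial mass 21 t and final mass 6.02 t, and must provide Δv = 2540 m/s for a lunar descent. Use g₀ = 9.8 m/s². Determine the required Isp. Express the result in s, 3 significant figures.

ln(m₀/m_f) = ln(21000/6020) = ln(3.488) = 1.2494.
v_e = Δv / ln(m₀/m_f) = 2540 / 1.2494 = 2032.9 m/s.
Isp = v_e / g₀ = 2032.9 / 9.8 = 207.4 s.

Isp ≈ 207 s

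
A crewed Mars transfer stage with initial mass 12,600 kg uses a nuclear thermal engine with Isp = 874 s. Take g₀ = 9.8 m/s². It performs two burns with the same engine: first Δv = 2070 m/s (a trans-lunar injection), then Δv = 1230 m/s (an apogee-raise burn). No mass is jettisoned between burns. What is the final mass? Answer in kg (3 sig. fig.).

final mass ≈ 8570 kg

v_e = Isp · g₀ = 874 × 9.8 = 8565.2 m/s.
After the first burn: m = 12600 × exp(−2070/8565.2) = 12600 × 0.78531 = 9,894.91 kg.
After the second burn: m = 9,894.91 × exp(−1230/8565.2) = 9,894.91 × 0.86623 = 8,571.27 kg.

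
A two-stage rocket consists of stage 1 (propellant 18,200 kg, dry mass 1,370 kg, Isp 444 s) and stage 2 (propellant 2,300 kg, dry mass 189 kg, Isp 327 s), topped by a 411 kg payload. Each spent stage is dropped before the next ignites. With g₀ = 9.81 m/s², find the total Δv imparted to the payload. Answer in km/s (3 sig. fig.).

Ignition mass of stage 1 = 18,200+1,370 + 2,300+189 + 411 = 22,470 kg.
Stage 1: m₀ = 22,470 kg, m_f = 22,470 − 18,200 = 4,270 kg; Δv = 444×9.81×ln(5.262) = 4355.6×1.6606 ≈ 7233 m/s.
Stage 2: m₀ = 2,900 kg, m_f = 2,900 − 2,300 = 600 kg; Δv = 327×9.81×ln(4.833) = 3207.9×1.5755 ≈ 5054 m/s.
Total Δv = 7233 + 5054 = 12287 m/s.

Δv ≈ 12.3 km/s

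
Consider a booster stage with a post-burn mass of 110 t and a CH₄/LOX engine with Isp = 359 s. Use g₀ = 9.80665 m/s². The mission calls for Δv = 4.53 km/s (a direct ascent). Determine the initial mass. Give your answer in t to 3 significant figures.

initial mass ≈ 398 t

v_e = Isp · g₀ = 359 × 9.80665 = 3520.6 m/s.
m₀/m_f = exp(Δv / v_e) = exp(4530 / 3520.6) = exp(1.2867) = 3.6209.
m₀ = m_f × 3.6209 = 110 × 3.6209 = 398.299 t.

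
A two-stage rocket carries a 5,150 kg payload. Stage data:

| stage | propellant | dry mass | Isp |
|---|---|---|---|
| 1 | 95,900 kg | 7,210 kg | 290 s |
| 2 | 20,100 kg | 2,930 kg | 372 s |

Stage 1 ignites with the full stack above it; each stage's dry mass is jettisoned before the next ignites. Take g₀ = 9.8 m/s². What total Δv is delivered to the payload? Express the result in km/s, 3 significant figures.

Δv ≈ 8.28 km/s

Ignition mass of stage 1 = 95,900+7,210 + 20,100+2,930 + 5,150 = 131,290 kg.
Stage 1: m₀ = 131,290 kg, m_f = 131,290 − 95,900 = 35,390 kg; Δv = 290×9.8×ln(3.71) = 2842.0×1.3110 ≈ 3726 m/s.
Stage 2: m₀ = 28,180 kg, m_f = 28,180 − 20,100 = 8,080 kg; Δv = 372×9.8×ln(3.488) = 3645.6×1.2492 ≈ 4554 m/s.
Total Δv = 3726 + 4554 = 8280 m/s.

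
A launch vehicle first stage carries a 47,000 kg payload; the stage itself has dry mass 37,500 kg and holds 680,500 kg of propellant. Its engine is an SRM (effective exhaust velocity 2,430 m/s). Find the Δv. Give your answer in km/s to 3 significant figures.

m₀ = payload + dry + propellant = 47,000 + 37,500 + 680,500 = 765,000 kg.
m_f = payload + dry = 47,000 + 37,500 = 84,500 kg.
Δv = v_e · ln(m₀/m_f) = 2430.0 × ln(9.053) = 2430.0 × 2.2031 ≈ 5353.6 m/s.

Δv ≈ 5.35 km/s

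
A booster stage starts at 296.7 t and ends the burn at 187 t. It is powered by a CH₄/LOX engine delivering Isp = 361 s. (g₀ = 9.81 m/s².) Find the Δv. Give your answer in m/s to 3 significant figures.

v_e = Isp · g₀ = 361 × 9.81 = 3541.4 m/s.
By the Tsiolkovsky rocket equation, Δv = v_e · ln(m₀/m_f) = 3541.4 × ln(1.587) = 3541.4 × 0.4616 ≈ 1634.8 m/s.

Δv ≈ 1630 m/s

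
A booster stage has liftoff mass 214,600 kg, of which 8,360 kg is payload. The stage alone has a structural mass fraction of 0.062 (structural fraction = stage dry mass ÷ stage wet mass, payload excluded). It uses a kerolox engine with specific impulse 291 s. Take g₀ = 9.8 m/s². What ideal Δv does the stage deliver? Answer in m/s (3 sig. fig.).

Stage wet mass = m₀ − payload = 214,600 − 8,360 = 206,240 kg.
Stage dry mass = ε × stage wet mass = 0.062 × 206,240 = 12,786.9 kg.
Burnout mass m_f = stage dry + payload = 12,786.9 + 8,360 = 21,146.9 kg.
v_e = Isp · g₀ = 291 × 9.8 = 2851.8 m/s.
Δv = v_e · ln(214,600/21,146.9) = 2851.8 × ln(10.15) = 2851.8 × 2.3173 ≈ 6608 m/s.

Δv ≈ 6610 m/s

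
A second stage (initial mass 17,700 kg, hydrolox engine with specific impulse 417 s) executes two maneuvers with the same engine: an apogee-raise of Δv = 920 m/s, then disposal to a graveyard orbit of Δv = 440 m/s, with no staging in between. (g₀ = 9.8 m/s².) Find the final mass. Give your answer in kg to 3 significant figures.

v_e = Isp · g₀ = 417 × 9.8 = 4086.6 m/s.
After the first burn: m = 17700 × exp(−920/4086.6) = 17700 × 0.79842 = 14,132 kg.
After the second burn: m = 14,132 × exp(−440/4086.6) = 14,132 × 0.89792 = 12,689.4 kg.

final mass ≈ 12700 kg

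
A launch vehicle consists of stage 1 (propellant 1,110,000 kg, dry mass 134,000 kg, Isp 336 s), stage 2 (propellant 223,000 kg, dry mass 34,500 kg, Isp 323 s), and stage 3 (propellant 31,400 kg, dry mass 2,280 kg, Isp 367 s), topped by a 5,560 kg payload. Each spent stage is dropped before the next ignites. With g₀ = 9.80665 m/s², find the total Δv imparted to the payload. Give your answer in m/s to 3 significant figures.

Ignition mass of stage 1 = 1,110,000+134,000 + 223,000+34,500 + 31,400+2,280 + 5,560 = 1,540,740 kg.
Stage 1: m₀ = 1,540,740 kg, m_f = 1,540,740 − 1,110,000 = 430,740 kg; Δv = 336×9.80665×ln(3.577) = 3295.0×1.2745 ≈ 4200 m/s.
Stage 2: m₀ = 296,740 kg, m_f = 296,740 − 223,000 = 73,740 kg; Δv = 323×9.80665×ln(4.024) = 3167.5×1.3923 ≈ 4410 m/s.
Stage 3: m₀ = 39,240 kg, m_f = 39,240 − 31,400 = 7,840 kg; Δv = 367×9.80665×ln(5.005) = 3599.0×1.6105 ≈ 5796 m/s.
Total Δv = 4200 + 4410 + 5796 = 14406 m/s.

Δv ≈ 14400 m/s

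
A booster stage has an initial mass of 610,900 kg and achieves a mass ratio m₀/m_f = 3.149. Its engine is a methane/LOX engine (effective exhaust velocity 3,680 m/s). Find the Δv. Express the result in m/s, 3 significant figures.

Δv ≈ 4220 m/s

Δv = v_e · ln(3.149) = 3680.0 × 1.1471 ≈ 4221.3 m/s.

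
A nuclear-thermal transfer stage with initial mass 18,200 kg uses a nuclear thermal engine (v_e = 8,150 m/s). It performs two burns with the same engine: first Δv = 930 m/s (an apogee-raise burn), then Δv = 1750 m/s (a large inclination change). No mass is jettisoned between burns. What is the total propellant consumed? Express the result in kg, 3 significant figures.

total propellant consumed ≈ 5100 kg

After the first burn: m = 18200 × exp(−930/8150.0) = 18200 × 0.89216 = 16,237.3 kg.
After the second burn: m = 16,237.3 × exp(−1750/8150.0) = 16,237.3 × 0.80676 = 13,099.6 kg.
Total propellant = m₀ − m_final = 18200 − 13,099.6 = 5,100.4 kg.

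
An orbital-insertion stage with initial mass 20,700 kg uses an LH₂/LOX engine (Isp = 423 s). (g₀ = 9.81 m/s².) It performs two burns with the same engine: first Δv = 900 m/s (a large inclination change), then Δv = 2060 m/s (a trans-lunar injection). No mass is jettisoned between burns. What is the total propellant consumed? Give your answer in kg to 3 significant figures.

v_e = Isp · g₀ = 423 × 9.81 = 4149.6 m/s.
After the first burn: m = 20700 × exp(−900/4149.6) = 20700 × 0.80502 = 16,663.9 kg.
After the second burn: m = 16,663.9 × exp(−2060/4149.6) = 16,663.9 × 0.60870 = 10,143.3 kg.
Total propellant = m₀ − m_final = 20700 − 10,143.3 = 10,556.7 kg.

total propellant consumed ≈ 10600 kg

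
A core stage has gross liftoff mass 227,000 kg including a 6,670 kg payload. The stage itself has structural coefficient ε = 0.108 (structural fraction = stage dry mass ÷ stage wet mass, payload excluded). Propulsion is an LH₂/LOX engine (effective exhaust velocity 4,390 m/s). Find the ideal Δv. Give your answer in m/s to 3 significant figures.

Stage wet mass = m₀ − payload = 227,000 − 6,670 = 220,330 kg.
Stage dry mass = ε × stage wet mass = 0.108 × 220,330 = 23,795.6 kg.
Burnout mass m_f = stage dry + payload = 23,795.6 + 6,670 = 30,465.6 kg.
Using Δv = v_e ln(m₀/m_f): Δv = v_e · ln(227,000/30,465.6) = 4390.0 × ln(7.451) = 4390.0 × 2.0084 ≈ 8817 m/s.

Δv ≈ 8820 m/s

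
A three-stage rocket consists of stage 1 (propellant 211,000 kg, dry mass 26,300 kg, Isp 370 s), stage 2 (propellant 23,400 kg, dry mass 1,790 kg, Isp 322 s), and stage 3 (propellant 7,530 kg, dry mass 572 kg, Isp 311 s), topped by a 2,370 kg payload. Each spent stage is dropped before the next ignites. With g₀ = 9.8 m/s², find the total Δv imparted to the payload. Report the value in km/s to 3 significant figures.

Δv ≈ 12.6 km/s

Ignition mass of stage 1 = 211,000+26,300 + 23,400+1,790 + 7,530+572 + 2,370 = 272,962 kg.
Stage 1: m₀ = 272,962 kg, m_f = 272,962 − 211,000 = 61,962 kg; Δv = 370×9.8×ln(4.405) = 3626.0×1.4828 ≈ 5377 m/s.
Stage 2: m₀ = 35,662 kg, m_f = 35,662 − 23,400 = 12,262 kg; Δv = 322×9.8×ln(2.908) = 3155.6×1.0676 ≈ 3369 m/s.
Stage 3: m₀ = 10,472 kg, m_f = 10,472 − 7,530 = 2,942 kg; Δv = 311×9.8×ln(3.559) = 3047.8×1.2696 ≈ 3870 m/s.
Total Δv = 5377 + 3369 + 3870 = 12616 m/s.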